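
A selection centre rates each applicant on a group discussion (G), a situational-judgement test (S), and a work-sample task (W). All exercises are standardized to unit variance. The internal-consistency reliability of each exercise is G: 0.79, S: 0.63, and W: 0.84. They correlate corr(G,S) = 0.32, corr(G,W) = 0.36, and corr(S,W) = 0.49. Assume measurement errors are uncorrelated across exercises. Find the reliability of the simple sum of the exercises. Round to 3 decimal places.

0.861

Var(G+S+W) = 3 + 2·[0.32 + 0.36 + 0.49] = 3 + 2.34 = 5.34.
With uncorrelated errors the cross-covariances are all true-score covariance, so they carry over unchanged; only the diagonal terms shrink to ρᵢσᵢ².
True-score variance = [0.79 + 0.63 + 0.84] + 2.34 = 2.26 + 2.34 = 4.6.
Reliability = 4.6 / 5.34 = 0.861.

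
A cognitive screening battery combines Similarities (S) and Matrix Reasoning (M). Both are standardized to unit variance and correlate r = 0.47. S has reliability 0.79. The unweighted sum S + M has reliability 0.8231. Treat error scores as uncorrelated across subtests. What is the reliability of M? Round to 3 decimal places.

0.690

Var(S+M) = 2 + 2·0.47 = 2.940.
True-score variance = ρ_S + ρ_M + 2·0.47, so 0.8231 = (0.79 + ρ_M + 0.94) / 2.940.
ρ_M = 0.8231·2.940 − 0.79 − 0.94 = 0.690.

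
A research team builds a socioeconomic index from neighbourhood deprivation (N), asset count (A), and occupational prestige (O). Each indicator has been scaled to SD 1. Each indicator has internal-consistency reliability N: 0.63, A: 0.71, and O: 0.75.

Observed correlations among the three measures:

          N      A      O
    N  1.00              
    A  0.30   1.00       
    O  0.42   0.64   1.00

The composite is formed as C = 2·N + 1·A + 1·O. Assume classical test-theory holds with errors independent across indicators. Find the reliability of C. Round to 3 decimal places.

Var(C) = 2² + 1 + 1 + 2·[2·0.30 + 2·0.42 + 0.64] = 6 + 4.16 = 10.16.
Because errors are independent across components, Cov(Tᵢ,Tⱼ) = Cov(Xᵢ,Xⱼ); the off-diagonal part of the true-score variance is the same as above.
True-score variance = [2²·0.63 + 0.71 + 0.75] + 4.16 = 3.98 + 4.16 = 8.14.
Reliability = 8.14 / 10.16 = 0.801.

0.801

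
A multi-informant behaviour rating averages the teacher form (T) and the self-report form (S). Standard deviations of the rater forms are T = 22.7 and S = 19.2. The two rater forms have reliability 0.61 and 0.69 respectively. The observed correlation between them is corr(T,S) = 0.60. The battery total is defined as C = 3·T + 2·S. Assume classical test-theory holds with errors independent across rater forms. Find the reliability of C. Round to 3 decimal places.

0.755

Var(C) = 3²·22.7² + 2²·19.2² + 2·[6·22.7·19.2·0.60] = 6112.17 + 3138.05 = 9250.22.
Under uncorrelated errors the observed covariances equal the true-score covariances, so only the own-variance terms attenuate.
True-score variance = [3²·22.7²·0.61 + 2²·19.2²·0.69] + 3138.05 = 3846.39 + 3138.05 = 6984.44.
Reliability = 6984.44 / 9250.22 = 0.755.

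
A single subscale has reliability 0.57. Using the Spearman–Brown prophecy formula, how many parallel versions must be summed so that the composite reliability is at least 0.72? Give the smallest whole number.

k ≥ ρ*(1−ρ₁)/(ρ₁(1−ρ*)) = 0.72·0.43 / (0.57·0.28) = 1.940.
Smallest integer k = 2.

2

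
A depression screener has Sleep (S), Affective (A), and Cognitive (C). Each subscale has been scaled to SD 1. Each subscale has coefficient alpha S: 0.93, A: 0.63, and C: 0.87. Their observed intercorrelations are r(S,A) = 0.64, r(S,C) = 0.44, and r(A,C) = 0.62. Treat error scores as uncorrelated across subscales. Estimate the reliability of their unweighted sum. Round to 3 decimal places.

0.911

Var(S+A+C) = 3 + 2·[0.64 + 0.44 + 0.62] = 3 + 3.4 = 6.4.
With uncorrelated errors the cross-covariances are all true-score covariance, so they carry over unchanged; only the diagonal terms shrink to ρᵢσᵢ².
True-score variance = [0.93 + 0.63 + 0.87] + 3.4 = 2.43 + 3.4 = 5.83.
Reliability = 5.83 / 6.4 = 0.911.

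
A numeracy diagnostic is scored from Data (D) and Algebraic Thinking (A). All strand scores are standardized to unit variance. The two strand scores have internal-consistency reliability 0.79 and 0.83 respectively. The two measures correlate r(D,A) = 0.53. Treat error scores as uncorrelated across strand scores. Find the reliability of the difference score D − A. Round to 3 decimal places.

Var(D−A) = 1 + 1 − 2·0.53 = 2 − 1.06 = 0.94.
Because errors are independent across components, Cov(Tᵢ,Tⱼ) = Cov(Xᵢ,Xⱼ); the off-diagonal part of the true-score variance is the same as above.
True-score variance = [0.79 + 0.83] − 1.06 = 1.62 − 1.06 = 0.56.
Reliability = 0.56 / 0.94 = 0.596.

0.596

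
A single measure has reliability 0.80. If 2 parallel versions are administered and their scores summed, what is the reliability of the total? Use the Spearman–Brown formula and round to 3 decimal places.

0.889

ρ_k = kρ / (1 + (k−1)ρ) = 2·0.80 / (1 + 1·0.80) = 1.600 / 1.800 = 0.889.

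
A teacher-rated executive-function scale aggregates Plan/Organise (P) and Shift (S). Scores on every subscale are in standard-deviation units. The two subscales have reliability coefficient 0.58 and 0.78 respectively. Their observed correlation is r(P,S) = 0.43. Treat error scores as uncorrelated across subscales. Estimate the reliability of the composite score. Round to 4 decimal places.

Var(P+S) = 2 + 2·[0.43] = 2 + 0.86 = 2.86.
Under uncorrelated errors the observed covariances equal the true-score covariances, so only the own-variance terms attenuate.
True-score variance = [0.58 + 0.78] + 0.86 = 1.36 + 0.86 = 2.22.
Reliability = 2.22 / 2.86 = 0.7762.

0.7762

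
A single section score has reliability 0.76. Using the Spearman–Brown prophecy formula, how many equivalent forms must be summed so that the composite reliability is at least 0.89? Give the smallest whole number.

3

k ≥ ρ*(1−ρ₁)/(ρ₁(1−ρ*)) = 0.89·0.24 / (0.76·0.11) = 2.555.
Smallest integer k = 3.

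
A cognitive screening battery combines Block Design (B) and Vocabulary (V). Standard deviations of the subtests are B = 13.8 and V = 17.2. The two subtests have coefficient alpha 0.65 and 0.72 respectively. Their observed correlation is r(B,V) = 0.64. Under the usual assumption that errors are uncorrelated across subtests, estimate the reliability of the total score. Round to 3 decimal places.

0.811

Var(B+V) = 13.8² + 17.2² + 2·[13.8·17.2·0.64] = 486.28 + 303.821 = 790.101.
With uncorrelated errors the cross-covariances are all true-score covariance, so they carry over unchanged; only the diagonal terms shrink to ρᵢσᵢ².
True-score variance = [13.8²·0.65 + 17.2²·0.72] + 303.821 = 336.791 + 303.821 = 640.612.
Reliability = 640.612 / 790.101 = 0.811.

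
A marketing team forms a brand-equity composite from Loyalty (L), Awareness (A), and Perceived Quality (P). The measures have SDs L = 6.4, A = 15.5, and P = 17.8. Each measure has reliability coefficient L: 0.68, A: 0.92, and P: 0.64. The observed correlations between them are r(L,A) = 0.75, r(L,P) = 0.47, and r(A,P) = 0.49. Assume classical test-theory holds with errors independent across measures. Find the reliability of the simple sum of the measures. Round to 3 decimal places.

Var(L+A+P) = 6.4² + 15.5² + 17.8² + 2·[6.4·15.5·0.75 + 6.4·17.8·0.47 + 15.5·17.8·0.49] = 598.05 + 526.267 = 1124.32.
With uncorrelated errors the cross-covariances are all true-score covariance, so they carry over unchanged; only the diagonal terms shrink to ρᵢσᵢ².
True-score variance = [6.4²·0.68 + 15.5²·0.92 + 17.8²·0.64] + 526.267 = 451.66 + 526.267 = 977.927.
Reliability = 977.927 / 1124.32 = 0.870.

0.870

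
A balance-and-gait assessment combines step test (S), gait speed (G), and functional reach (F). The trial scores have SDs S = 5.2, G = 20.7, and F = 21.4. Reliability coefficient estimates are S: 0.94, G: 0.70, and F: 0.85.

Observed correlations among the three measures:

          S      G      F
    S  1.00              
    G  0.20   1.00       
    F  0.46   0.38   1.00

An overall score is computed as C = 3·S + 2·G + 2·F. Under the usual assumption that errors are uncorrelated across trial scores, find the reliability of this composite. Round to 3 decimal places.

0.866

Var(C) = 3²·5.2² + 2²·20.7² + 2²·21.4² + 2·[6·5.2·20.7·0.20 + 6·5.2·21.4·0.46 + 4·20.7·21.4·0.38] = 3789.16 + 2219.26 = 6008.42.
With uncorrelated errors the cross-covariances are all true-score covariance, so they carry over unchanged; only the diagonal terms shrink to ρᵢσᵢ².
True-score variance = [3²·5.2²·0.94 + 2²·20.7²·0.70 + 2²·21.4²·0.85] + 2219.26 = 2985.59 + 2219.26 = 5204.86.
Reliability = 5204.86 / 6008.42 = 0.866.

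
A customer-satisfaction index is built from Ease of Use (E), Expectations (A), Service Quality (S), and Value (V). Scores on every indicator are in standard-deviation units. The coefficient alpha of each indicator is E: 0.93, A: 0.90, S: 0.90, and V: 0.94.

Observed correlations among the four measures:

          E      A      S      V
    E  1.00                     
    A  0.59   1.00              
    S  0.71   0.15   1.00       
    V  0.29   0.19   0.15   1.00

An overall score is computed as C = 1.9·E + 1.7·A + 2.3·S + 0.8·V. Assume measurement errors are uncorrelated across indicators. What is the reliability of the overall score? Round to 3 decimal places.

Var(C) = 1.9² + 1.7² + 2.3² + 0.8² + 2·[3.23·0.59 + 4.37·0.71 + 1.52·0.29 + 3.91·0.15 + 1.36·0.19 + 1.84·0.15] = 12.43 + 13.1402 = 25.5702.
With uncorrelated errors the cross-covariances are all true-score covariance, so they carry over unchanged; only the diagonal terms shrink to ρᵢσᵢ².
True-score variance = [1.9²·0.93 + 1.7²·0.90 + 2.3²·0.90 + 0.8²·0.94] + 13.1402 = 11.3209 + 13.1402 = 24.4611.
Reliability = 24.4611 / 25.5702 = 0.957.

0.957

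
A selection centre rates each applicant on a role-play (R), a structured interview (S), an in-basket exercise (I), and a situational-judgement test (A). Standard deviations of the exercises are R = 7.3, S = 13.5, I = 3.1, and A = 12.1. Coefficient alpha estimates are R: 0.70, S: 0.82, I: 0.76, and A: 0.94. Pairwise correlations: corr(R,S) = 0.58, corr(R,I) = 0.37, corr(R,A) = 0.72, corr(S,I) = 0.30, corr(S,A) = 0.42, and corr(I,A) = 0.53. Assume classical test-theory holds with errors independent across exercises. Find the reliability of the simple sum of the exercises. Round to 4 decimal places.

0.9297

Var(R+S+I+A) = 7.3² + 13.5² + 3.1² + 12.1² + 2·[7.3·13.5·0.58 + 7.3·3.1·0.37 + 7.3·12.1·0.72 + 13.5·3.1·0.30 + 13.5·12.1·0.42 + 3.1·12.1·0.53] = 391.56 + 460.344 = 851.904.
Because errors are independent across components, Cov(Tᵢ,Tⱼ) = Cov(Xᵢ,Xⱼ); the off-diagonal part of the true-score variance is the same as above.
True-score variance = [7.3²·0.70 + 13.5²·0.82 + 3.1²·0.76 + 12.1²·0.94] + 460.344 = 331.677 + 460.344 = 792.021.
Reliability = 792.021 / 851.904 = 0.9297.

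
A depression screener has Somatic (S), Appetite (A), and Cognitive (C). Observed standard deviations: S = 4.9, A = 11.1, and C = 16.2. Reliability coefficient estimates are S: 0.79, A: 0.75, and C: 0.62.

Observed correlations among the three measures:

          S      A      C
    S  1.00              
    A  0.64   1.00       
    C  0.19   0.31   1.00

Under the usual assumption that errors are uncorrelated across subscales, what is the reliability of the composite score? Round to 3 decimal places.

0.782

Var(S+A+C) = 4.9² + 11.1² + 16.2² + 2·[4.9·11.1·0.64 + 4.9·16.2·0.19 + 11.1·16.2·0.31] = 409.66 + 211.272 = 620.932.
Under uncorrelated errors the observed covariances equal the true-score covariances, so only the own-variance terms attenuate.
True-score variance = [4.9²·0.79 + 11.1²·0.75 + 16.2²·0.62] + 211.272 = 274.088 + 211.272 = 485.36.
Reliability = 485.36 / 620.932 = 0.782.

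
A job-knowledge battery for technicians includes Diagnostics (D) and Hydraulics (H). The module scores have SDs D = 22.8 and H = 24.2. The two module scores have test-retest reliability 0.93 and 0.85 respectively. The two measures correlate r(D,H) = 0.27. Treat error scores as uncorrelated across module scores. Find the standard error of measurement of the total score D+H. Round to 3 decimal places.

11.146

Var(total) = 1105.48 + 297.95 = 1403.43.
True-score variance = 981.245 + 297.95 = 1279.2, so reliability = 0.9115.
Error variance = 1403.43 − 1279.2 = 124.235; SEM = √124.235 = 11.146.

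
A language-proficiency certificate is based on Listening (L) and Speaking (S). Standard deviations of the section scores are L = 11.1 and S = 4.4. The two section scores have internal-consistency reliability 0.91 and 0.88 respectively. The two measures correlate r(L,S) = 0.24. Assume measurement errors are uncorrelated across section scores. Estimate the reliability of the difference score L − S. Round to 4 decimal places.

0.8874

Var(L−S) = 11.1² + 4.4² − 2·11.1·4.4·0.24 = 142.57 − 23.4432 = 119.127.
Under uncorrelated errors the observed covariances equal the true-score covariances, so only the own-variance terms attenuate.
True-score variance = [11.1²·0.91 + 4.4²·0.88] − 23.4432 = 129.158 − 23.4432 = 105.715.
Reliability = 105.715 / 119.127 = 0.8874.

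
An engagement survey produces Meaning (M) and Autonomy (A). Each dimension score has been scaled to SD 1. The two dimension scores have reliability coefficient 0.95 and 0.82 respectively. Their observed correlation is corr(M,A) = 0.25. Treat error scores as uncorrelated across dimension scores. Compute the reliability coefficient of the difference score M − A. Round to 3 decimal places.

0.847

Var(M−A) = 1 + 1 − 2·0.25 = 2 − 0.5 = 1.5.
Because errors are independent across components, Cov(Tᵢ,Tⱼ) = Cov(Xᵢ,Xⱼ); the off-diagonal part of the true-score variance is the same as above.
True-score variance = [0.95 + 0.82] − 0.5 = 1.77 − 0.5 = 1.27.
Reliability = 1.27 / 1.5 = 0.847.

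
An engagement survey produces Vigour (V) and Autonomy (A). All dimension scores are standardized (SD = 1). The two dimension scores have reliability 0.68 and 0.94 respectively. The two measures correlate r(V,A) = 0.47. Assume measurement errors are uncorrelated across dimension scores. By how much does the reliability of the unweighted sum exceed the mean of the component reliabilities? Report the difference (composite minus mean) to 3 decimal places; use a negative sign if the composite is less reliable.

Var(sum) = 2 + 0.94 = 2.94; true-score variance = 1.62 + 0.94 = 2.56; composite reliability = 0.8707.
Mean component reliability = 0.8100.
Difference = 0.8707 − 0.8100 = 0.061.

0.061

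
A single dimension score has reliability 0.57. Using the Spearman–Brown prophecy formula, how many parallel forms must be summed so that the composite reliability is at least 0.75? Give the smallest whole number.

k ≥ ρ*(1−ρ₁)/(ρ₁(1−ρ*)) = 0.75·0.43 / (0.57·0.25) = 2.263.
Smallest integer k = 3.

3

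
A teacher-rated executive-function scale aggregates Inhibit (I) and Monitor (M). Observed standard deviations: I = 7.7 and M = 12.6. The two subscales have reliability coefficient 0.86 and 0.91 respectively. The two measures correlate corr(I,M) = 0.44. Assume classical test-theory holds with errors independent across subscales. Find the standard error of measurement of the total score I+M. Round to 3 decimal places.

Var(total) = 218.05 + 85.3776 = 303.428.
True-score variance = 195.461 + 85.3776 = 280.839, so reliability = 0.9256.
Error variance = 303.428 − 280.839 = 22.589; SEM = √22.589 = 4.753.

4.753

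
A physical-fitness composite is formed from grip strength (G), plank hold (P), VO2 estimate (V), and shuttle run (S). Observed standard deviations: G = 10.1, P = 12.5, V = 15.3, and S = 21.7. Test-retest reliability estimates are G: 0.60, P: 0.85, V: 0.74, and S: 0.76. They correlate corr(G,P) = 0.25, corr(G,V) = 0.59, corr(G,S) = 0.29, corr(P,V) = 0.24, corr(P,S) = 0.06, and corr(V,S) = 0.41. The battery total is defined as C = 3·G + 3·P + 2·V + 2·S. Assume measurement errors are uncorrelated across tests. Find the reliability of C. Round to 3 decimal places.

Var(C) = 3²·10.1² + 3²·12.5² + 2²·15.3² + 2²·21.7² + 2·[9·10.1·12.5·0.25 + 6·10.1·15.3·0.59 + 6·10.1·21.7·0.29 + 6·12.5·15.3·0.24 + 6·12.5·21.7·0.06 + 4·15.3·21.7·0.41] = 5144.26 + 4260 = 9404.26.
Because errors are independent across components, Cov(Tᵢ,Tⱼ) = Cov(Xᵢ,Xⱼ); the off-diagonal part of the true-score variance is the same as above.
True-score variance = [3²·10.1²·0.60 + 3²·12.5²·0.85 + 2²·15.3²·0.74 + 2²·21.7²·0.76] + 4260 = 3870.58 + 4260 = 8130.58.
Reliability = 8130.58 / 9404.26 = 0.865.

0.865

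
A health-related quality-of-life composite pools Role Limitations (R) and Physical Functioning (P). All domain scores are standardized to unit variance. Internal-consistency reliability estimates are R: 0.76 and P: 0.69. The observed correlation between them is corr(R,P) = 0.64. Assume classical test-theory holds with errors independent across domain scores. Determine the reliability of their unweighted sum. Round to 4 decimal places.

0.8323

Var(R+P) = 2 + 2·[0.64] = 2 + 1.28 = 3.28.
With uncorrelated errors the cross-covariances are all true-score covariance, so they carry over unchanged; only the diagonal terms shrink to ρᵢσᵢ².
True-score variance = [0.76 + 0.69] + 1.28 = 1.45 + 1.28 = 2.73.
Reliability = 2.73 / 3.28 = 0.8323.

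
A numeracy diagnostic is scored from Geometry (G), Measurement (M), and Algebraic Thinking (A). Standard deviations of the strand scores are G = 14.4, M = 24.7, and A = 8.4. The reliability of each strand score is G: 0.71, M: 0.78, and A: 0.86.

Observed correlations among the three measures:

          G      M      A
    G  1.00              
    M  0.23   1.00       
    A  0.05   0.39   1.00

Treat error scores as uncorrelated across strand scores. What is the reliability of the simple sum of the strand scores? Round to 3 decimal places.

0.833

Var(G+M+A) = 14.4² + 24.7² + 8.4² + 2·[14.4·24.7·0.23 + 14.4·8.4·0.05 + 24.7·8.4·0.39] = 888.01 + 337.543 = 1225.55.
With uncorrelated errors the cross-covariances are all true-score covariance, so they carry over unchanged; only the diagonal terms shrink to ρᵢσᵢ².
True-score variance = [14.4²·0.71 + 24.7²·0.78 + 8.4²·0.86] + 337.543 = 683.777 + 337.543 = 1021.32.
Reliability = 1021.32 / 1225.55 = 0.833.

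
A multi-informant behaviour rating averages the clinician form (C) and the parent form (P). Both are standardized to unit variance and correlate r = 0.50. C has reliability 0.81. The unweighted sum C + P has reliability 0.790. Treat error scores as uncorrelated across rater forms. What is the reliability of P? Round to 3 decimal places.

Var(C+P) = 2 + 2·0.50 = 3.000.
True-score variance = ρ_C + ρ_P + 2·0.50, so 0.790 = (0.81 + ρ_P + 1.00) / 3.000.
ρ_P = 0.790·3.000 − 0.81 − 1.00 = 0.560.

0.560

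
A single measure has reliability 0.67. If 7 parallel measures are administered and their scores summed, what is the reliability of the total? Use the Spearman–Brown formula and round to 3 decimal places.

0.934

ρ_k = kρ / (1 + (k−1)ρ) = 7·0.67 / (1 + 6·0.67) = 4.690 / 5.020 = 0.934.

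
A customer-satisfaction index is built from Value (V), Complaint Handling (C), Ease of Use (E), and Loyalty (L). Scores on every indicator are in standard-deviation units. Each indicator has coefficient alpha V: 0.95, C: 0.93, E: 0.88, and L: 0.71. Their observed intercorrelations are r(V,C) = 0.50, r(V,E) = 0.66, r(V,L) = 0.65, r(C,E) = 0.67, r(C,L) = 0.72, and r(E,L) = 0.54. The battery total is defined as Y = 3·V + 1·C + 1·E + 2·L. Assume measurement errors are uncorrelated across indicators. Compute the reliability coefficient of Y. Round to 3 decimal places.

Var(Y) = 3² + 1 + 1 + 2² + 2·[3·0.50 + 3·0.66 + 6·0.65 + 0.67 + 2·0.72 + 2·0.54] = 15 + 21.14 = 36.14.
With uncorrelated errors the cross-covariances are all true-score covariance, so they carry over unchanged; only the diagonal terms shrink to ρᵢσᵢ².
True-score variance = [3²·0.95 + 0.93 + 0.88 + 2²·0.71] + 21.14 = 13.2 + 21.14 = 34.34.
Reliability = 34.34 / 36.14 = 0.950.

0.950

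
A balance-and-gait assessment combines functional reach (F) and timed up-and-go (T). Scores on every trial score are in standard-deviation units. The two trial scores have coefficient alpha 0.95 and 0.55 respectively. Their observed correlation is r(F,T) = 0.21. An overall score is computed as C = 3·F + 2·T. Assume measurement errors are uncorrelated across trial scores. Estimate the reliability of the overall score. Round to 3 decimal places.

0.855

Var(C) = 3² + 2² + 2·[6·0.21] = 13 + 2.52 = 15.52.
Under uncorrelated errors the observed covariances equal the true-score covariances, so only the own-variance terms attenuate.
True-score variance = [3²·0.95 + 2²·0.55] + 2.52 = 10.75 + 2.52 = 13.27.
Reliability = 13.27 / 15.52 = 0.855.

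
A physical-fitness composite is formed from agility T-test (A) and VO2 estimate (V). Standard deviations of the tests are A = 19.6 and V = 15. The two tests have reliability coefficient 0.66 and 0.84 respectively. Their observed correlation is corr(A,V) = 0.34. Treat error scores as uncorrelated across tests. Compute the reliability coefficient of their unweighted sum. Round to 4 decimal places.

0.7941

Var(A+V) = 19.6² + 15² + 2·[19.6·15·0.34] = 609.16 + 199.92 = 809.08.
Under uncorrelated errors the observed covariances equal the true-score covariances, so only the own-variance terms attenuate.
True-score variance = [19.6²·0.66 + 15²·0.84] + 199.92 = 442.546 + 199.92 = 642.466.
Reliability = 642.466 / 809.08 = 0.7941.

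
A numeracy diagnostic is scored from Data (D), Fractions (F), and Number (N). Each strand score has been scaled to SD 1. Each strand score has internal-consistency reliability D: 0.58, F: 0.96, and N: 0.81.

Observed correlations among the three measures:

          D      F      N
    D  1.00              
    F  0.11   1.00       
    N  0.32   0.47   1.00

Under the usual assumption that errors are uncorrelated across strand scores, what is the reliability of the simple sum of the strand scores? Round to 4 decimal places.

0.8646

Var(D+F+N) = 3 + 2·[0.11 + 0.32 + 0.47] = 3 + 1.8 = 4.8.
Under uncorrelated errors the observed covariances equal the true-score covariances, so only the own-variance terms attenuate.
True-score variance = [0.58 + 0.96 + 0.81] + 1.8 = 2.35 + 1.8 = 4.15.
Reliability = 4.15 / 4.8 = 0.8646.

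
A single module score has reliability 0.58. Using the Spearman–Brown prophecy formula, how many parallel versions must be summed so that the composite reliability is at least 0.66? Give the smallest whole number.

2

k ≥ ρ*(1−ρ₁)/(ρ₁(1−ρ*)) = 0.66·0.42 / (0.58·0.34) = 1.406.
Smallest integer k = 2.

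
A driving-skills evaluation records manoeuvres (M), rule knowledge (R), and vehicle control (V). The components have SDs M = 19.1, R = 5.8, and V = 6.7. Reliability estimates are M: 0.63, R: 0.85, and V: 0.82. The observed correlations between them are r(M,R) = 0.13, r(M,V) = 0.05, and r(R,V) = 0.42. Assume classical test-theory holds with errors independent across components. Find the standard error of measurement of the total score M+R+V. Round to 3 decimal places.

12.170

Var(total) = 443.34 + 74.2422 = 517.582.
True-score variance = 295.234 + 74.2422 = 369.476, so reliability = 0.7139.
Error variance = 517.582 − 369.476 = 148.106; SEM = √148.106 = 12.170.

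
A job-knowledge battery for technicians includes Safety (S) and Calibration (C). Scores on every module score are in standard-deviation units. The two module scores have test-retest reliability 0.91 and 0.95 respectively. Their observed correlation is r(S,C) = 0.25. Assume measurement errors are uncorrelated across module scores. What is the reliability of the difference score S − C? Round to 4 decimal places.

Var(S−C) = 1 + 1 − 2·0.25 = 2 − 0.5 = 1.5.
Because errors are independent across components, Cov(Tᵢ,Tⱼ) = Cov(Xᵢ,Xⱼ); the off-diagonal part of the true-score variance is the same as above.
True-score variance = [0.91 + 0.95] − 0.5 = 1.86 − 0.5 = 1.36.
Reliability = 1.36 / 1.5 = 0.9067.

0.9067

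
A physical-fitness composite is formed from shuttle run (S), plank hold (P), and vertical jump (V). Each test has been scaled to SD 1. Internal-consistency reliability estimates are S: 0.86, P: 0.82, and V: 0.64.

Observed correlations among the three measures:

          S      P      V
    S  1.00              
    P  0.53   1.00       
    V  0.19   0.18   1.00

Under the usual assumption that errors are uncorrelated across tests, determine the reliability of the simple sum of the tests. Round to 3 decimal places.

0.858

Var(S+P+V) = 3 + 2·[0.53 + 0.19 + 0.18] = 3 + 1.8 = 4.8.
Under uncorrelated errors the observed covariances equal the true-score covariances, so only the own-variance terms attenuate.
True-score variance = [0.86 + 0.82 + 0.64] + 1.8 = 2.32 + 1.8 = 4.12.
Reliability = 4.12 / 4.8 = 0.858.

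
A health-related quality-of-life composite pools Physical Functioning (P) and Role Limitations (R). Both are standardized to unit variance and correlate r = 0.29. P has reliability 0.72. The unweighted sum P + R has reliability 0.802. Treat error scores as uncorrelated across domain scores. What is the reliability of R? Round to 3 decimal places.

0.769

Var(P+R) = 2 + 2·0.29 = 2.580.
True-score variance = ρ_P + ρ_R + 2·0.29, so 0.802 = (0.72 + ρ_R + 0.58) / 2.580.
ρ_R = 0.802·2.580 − 0.72 − 0.58 = 0.769.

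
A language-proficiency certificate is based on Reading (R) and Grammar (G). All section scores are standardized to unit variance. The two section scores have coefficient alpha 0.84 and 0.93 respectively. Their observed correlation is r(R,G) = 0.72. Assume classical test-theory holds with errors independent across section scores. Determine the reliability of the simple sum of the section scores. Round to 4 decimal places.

Var(R+G) = 2 + 2·[0.72] = 2 + 1.44 = 3.44.
With uncorrelated errors the cross-covariances are all true-score covariance, so they carry over unchanged; only the diagonal terms shrink to ρᵢσᵢ².
True-score variance = [0.84 + 0.93] + 1.44 = 1.77 + 1.44 = 3.21.
Reliability = 3.21 / 3.44 = 0.9331.

0.9331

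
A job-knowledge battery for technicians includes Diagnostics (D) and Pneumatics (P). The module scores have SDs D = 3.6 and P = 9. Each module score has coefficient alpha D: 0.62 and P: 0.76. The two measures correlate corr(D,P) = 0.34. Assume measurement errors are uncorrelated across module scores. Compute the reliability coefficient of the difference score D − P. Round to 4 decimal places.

0.6613

Var(D−P) = 3.6² + 9² − 2·3.6·9·0.34 = 93.96 − 22.032 = 71.928.
Because errors are independent across components, Cov(Tᵢ,Tⱼ) = Cov(Xᵢ,Xⱼ); the off-diagonal part of the true-score variance is the same as above.
True-score variance = [3.6²·0.62 + 9²·0.76] − 22.032 = 69.5952 − 22.032 = 47.5632.
Reliability = 47.5632 / 71.928 = 0.6613.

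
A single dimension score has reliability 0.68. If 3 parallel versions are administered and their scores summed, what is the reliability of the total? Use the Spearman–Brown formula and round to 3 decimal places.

ρ_k = kρ / (1 + (k−1)ρ) = 3·0.68 / (1 + 2·0.68) = 2.040 / 2.360 = 0.864.

0.864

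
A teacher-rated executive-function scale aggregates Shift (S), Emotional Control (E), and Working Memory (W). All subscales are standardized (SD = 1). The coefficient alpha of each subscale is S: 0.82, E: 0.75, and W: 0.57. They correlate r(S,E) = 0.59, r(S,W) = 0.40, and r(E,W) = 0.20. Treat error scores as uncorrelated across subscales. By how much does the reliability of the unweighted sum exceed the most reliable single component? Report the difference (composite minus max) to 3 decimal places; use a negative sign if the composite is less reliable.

Var(sum) = 3 + 2.38 = 5.38; true-score variance = 2.14 + 2.38 = 4.52; composite reliability = 0.8401.
Max component reliability = 0.8200.
Difference = 0.8401 − 0.8200 = 0.020.

0.020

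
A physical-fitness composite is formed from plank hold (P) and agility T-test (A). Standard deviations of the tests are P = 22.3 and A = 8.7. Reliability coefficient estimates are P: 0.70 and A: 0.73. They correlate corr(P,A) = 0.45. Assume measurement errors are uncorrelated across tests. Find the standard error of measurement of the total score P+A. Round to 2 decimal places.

13.02

Var(total) = 572.98 + 174.609 = 747.589.
True-score variance = 403.357 + 174.609 = 577.966, so reliability = 0.7731.
Error variance = 747.589 − 577.966 = 169.623; SEM = √169.623 = 13.02.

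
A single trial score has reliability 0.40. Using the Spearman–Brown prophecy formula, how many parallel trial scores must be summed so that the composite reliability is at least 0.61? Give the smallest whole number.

3

k ≥ ρ*(1−ρ₁)/(ρ₁(1−ρ*)) = 0.61·0.60 / (0.40·0.39) = 2.346.
Smallest integer k = 3.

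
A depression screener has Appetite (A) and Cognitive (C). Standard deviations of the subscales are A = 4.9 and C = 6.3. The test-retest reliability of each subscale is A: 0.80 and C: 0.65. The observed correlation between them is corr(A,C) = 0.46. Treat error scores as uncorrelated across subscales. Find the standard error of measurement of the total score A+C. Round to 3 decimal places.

Var(total) = 63.7 + 28.4004 = 92.1004.
True-score variance = 45.0065 + 28.4004 = 73.4069, so reliability = 0.7970.
Error variance = 92.1004 − 73.4069 = 18.6935; SEM = √18.6935 = 4.324.

4.324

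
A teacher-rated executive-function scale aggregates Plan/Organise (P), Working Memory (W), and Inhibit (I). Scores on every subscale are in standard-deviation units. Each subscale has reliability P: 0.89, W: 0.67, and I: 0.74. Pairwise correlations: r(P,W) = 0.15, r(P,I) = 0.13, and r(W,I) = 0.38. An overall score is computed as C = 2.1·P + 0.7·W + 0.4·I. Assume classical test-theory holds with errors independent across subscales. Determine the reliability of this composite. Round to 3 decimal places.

0.884

Var(C) = 2.1² + 0.7² + 0.4² + 2·[1.47·0.15 + 0.84·0.13 + 0.28·0.38] = 5.06 + 0.8722 = 5.9322.
With uncorrelated errors the cross-covariances are all true-score covariance, so they carry over unchanged; only the diagonal terms shrink to ρᵢσᵢ².
True-score variance = [2.1²·0.89 + 0.7²·0.67 + 0.4²·0.74] + 0.8722 = 4.3716 + 0.8722 = 5.2438.
Reliability = 5.2438 / 5.9322 = 0.884.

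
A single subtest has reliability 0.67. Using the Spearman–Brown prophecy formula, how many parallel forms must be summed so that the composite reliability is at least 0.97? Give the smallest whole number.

k ≥ ρ*(1−ρ₁)/(ρ₁(1−ρ*)) = 0.97·0.33 / (0.67·0.03) = 15.925.
Smallest integer k = 16.

16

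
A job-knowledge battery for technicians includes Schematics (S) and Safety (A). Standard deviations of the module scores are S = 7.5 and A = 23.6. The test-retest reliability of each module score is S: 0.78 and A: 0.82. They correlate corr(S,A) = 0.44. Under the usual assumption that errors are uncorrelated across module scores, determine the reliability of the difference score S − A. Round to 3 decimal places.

Var(S−A) = 7.5² + 23.6² − 2·7.5·23.6·0.44 = 613.21 − 155.76 = 457.45.
Under uncorrelated errors the observed covariances equal the true-score covariances, so only the own-variance terms attenuate.
True-score variance = [7.5²·0.78 + 23.6²·0.82] − 155.76 = 500.582 − 155.76 = 344.822.
Reliability = 344.822 / 457.45 = 0.754.

0.754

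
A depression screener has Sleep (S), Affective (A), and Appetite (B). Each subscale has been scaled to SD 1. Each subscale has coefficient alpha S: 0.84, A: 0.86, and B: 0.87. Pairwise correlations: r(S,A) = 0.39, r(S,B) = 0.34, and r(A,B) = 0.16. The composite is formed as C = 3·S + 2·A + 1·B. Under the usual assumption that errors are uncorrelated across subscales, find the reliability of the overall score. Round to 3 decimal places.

0.900

Var(C) = 3² + 2² + 1 + 2·[6·0.39 + 3·0.34 + 2·0.16] = 14 + 7.36 = 21.36.
Under uncorrelated errors the observed covariances equal the true-score covariances, so only the own-variance terms attenuate.
True-score variance = [3²·0.84 + 2²·0.86 + 0.87] + 7.36 = 11.87 + 7.36 = 19.23.
Reliability = 19.23 / 21.36 = 0.900.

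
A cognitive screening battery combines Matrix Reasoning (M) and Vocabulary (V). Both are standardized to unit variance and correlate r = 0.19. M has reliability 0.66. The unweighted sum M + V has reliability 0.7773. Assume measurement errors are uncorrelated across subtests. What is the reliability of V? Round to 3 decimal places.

0.810

Var(M+V) = 2 + 2·0.19 = 2.380.
True-score variance = ρ_M + ρ_V + 2·0.19, so 0.7773 = (0.66 + ρ_V + 0.38) / 2.380.
ρ_V = 0.7773·2.380 − 0.66 − 0.38 = 0.810.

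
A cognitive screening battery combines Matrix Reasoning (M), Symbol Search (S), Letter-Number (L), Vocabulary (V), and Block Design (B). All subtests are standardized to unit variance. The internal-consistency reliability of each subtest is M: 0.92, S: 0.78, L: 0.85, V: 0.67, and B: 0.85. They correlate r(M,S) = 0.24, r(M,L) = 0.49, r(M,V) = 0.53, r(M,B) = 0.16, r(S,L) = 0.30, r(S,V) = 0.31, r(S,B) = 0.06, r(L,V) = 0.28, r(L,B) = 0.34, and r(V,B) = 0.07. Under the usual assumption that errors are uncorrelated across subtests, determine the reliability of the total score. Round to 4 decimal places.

Var(M+S+L+V+B) = 5 + 2·[0.24 + 0.49 + 0.53 + 0.16 + 0.30 + 0.31 + 0.06 + 0.28 + 0.34 + 0.07] = 5 + 5.56 = 10.56.
Under uncorrelated errors the observed covariances equal the true-score covariances, so only the own-variance terms attenuate.
True-score variance = [0.92 + 0.78 + 0.85 + 0.67 + 0.85] + 5.56 = 4.07 + 5.56 = 9.63.
Reliability = 9.63 / 10.56 = 0.9119.

0.9119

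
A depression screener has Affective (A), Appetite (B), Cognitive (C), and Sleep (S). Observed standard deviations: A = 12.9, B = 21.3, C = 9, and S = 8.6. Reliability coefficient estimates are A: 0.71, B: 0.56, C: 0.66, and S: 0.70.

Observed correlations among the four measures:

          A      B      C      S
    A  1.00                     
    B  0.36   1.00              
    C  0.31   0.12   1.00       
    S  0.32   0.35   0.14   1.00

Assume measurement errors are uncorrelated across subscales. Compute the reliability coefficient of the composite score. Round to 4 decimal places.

Var(A+B+C+S) = 12.9² + 21.3² + 9² + 8.6² + 2·[12.9·21.3·0.36 + 12.9·9·0.31 + 12.9·8.6·0.32 + 21.3·9·0.12 + 21.3·8.6·0.35 + 9·8.6·0.14] = 775.06 + 536.724 = 1311.78.
Because errors are independent across components, Cov(Tᵢ,Tⱼ) = Cov(Xᵢ,Xⱼ); the off-diagonal part of the true-score variance is the same as above.
True-score variance = [12.9²·0.71 + 21.3²·0.56 + 9²·0.66 + 8.6²·0.70] + 536.724 = 477.45 + 536.724 = 1014.17.
Reliability = 1014.17 / 1311.78 = 0.7731.

0.7731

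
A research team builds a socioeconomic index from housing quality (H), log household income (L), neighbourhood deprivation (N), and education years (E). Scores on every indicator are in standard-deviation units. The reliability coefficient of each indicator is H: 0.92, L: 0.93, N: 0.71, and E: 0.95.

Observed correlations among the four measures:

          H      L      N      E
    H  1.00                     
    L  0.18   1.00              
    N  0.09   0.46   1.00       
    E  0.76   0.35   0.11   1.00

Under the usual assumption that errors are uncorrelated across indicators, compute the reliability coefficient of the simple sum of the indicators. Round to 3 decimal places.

Var(H+L+N+E) = 4 + 2·[0.18 + 0.09 + 0.76 + 0.46 + 0.35 + 0.11] = 4 + 3.9 = 7.9.
Because errors are independent across components, Cov(Tᵢ,Tⱼ) = Cov(Xᵢ,Xⱼ); the off-diagonal part of the true-score variance is the same as above.
True-score variance = [0.92 + 0.93 + 0.71 + 0.95] + 3.9 = 3.51 + 3.9 = 7.41.
Reliability = 7.41 / 7.9 = 0.938.

0.938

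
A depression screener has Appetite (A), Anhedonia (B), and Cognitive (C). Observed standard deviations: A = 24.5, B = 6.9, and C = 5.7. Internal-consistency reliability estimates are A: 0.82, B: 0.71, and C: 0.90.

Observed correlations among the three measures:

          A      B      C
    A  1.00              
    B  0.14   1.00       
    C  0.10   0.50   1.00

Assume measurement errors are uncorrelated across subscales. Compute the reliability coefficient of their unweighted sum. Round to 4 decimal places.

Var(A+B+C) = 24.5² + 6.9² + 5.7² + 2·[24.5·6.9·0.14 + 24.5·5.7·0.10 + 6.9·5.7·0.50] = 680.35 + 114.594 = 794.944.
Under uncorrelated errors the observed covariances equal the true-score covariances, so only the own-variance terms attenuate.
True-score variance = [24.5²·0.82 + 6.9²·0.71 + 5.7²·0.90] + 114.594 = 555.249 + 114.594 = 669.843.
Reliability = 669.843 / 794.944 = 0.8426.

0.8426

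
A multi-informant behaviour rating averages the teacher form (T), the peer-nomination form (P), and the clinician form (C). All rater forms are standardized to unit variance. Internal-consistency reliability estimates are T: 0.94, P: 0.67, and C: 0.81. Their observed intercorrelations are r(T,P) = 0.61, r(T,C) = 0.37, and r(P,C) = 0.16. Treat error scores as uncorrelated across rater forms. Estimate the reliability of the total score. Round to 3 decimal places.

Var(T+P+C) = 3 + 2·[0.61 + 0.37 + 0.16] = 3 + 2.28 = 5.28.
Because errors are independent across components, Cov(Tᵢ,Tⱼ) = Cov(Xᵢ,Xⱼ); the off-diagonal part of the true-score variance is the same as above.
True-score variance = [0.94 + 0.67 + 0.81] + 2.28 = 2.42 + 2.28 = 4.7.
Reliability = 4.7 / 5.28 = 0.890.

0.890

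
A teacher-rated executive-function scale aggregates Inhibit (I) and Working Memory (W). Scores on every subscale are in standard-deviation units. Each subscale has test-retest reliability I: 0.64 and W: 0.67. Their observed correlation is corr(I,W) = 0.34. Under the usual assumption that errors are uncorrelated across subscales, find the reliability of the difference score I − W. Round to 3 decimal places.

Var(I−W) = 1 + 1 − 2·0.34 = 2 − 0.68 = 1.32.
With uncorrelated errors the cross-covariances are all true-score covariance, so they carry over unchanged; only the diagonal terms shrink to ρᵢσᵢ².
True-score variance = [0.64 + 0.67] − 0.68 = 1.31 − 0.68 = 0.63.
Reliability = 0.63 / 1.32 = 0.477.

0.477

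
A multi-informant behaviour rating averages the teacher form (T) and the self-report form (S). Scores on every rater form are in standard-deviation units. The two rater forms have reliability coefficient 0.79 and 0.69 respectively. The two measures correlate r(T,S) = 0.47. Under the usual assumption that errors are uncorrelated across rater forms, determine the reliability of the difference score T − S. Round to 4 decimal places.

0.5094

Var(T−S) = 1 + 1 − 2·0.47 = 2 − 0.94 = 1.06.
With uncorrelated errors the cross-covariances are all true-score covariance, so they carry over unchanged; only the diagonal terms shrink to ρᵢσᵢ².
True-score variance = [0.79 + 0.69] − 0.94 = 1.48 − 0.94 = 0.54.
Reliability = 0.54 / 1.06 = 0.5094.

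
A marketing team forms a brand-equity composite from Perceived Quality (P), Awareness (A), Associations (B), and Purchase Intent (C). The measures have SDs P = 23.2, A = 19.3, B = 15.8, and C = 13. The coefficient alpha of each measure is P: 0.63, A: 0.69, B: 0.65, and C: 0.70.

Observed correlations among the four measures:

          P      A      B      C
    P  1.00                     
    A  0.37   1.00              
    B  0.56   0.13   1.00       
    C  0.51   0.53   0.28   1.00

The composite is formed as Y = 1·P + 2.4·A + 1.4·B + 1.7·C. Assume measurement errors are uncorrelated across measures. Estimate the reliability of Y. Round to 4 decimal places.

0.8354

Var(Y) = 23.2² + 2.4²·19.3² + 1.4²·15.8² + 1.7²·13² + 2·[2.4·23.2·19.3·0.37 + 1.4·23.2·15.8·0.56 + 1.7·23.2·13·0.51 + 3.36·19.3·15.8·0.13 + 4.08·19.3·13·0.53 + 2.38·15.8·13·0.28] = 3661.49 + 3518.21 = 7179.69.
Under uncorrelated errors the observed covariances equal the true-score covariances, so only the own-variance terms attenuate.
True-score variance = [23.2²·0.63 + 2.4²·19.3²·0.69 + 1.4²·15.8²·0.65 + 1.7²·13²·0.70] + 3518.21 = 2479.44 + 3518.21 = 5997.65.
Reliability = 5997.65 / 7179.69 = 0.8354.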